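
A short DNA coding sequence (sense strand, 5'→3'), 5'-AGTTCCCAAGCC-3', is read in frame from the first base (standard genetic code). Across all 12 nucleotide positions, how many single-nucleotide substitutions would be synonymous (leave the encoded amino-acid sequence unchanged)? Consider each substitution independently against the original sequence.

8

Codon 1 (AGT, Ser): 1 synonymous substitution.
Codon 2 (TCC, Ser): 3 synonymous substitutions.
Codon 3 (CAA, Gln): 1 synonymous substitution.
Codon 4 (GCC, Ala): 3 synonymous substitutions.
Total: 1 + 3 + 1 + 3 = 8.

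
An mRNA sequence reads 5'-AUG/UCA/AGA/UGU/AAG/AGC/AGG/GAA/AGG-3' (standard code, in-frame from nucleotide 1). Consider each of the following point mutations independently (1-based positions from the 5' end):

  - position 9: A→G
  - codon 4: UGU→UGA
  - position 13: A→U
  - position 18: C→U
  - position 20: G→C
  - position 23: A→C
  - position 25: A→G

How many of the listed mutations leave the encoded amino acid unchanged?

Codon 3: AGA (Arg) → AGG (Arg) — synonymous.
Codon 4: UGU (Cys) → UGA (Stop) — nonsense.
Codon 5: AAG (Lys) → UAG (Stop) — nonsense.
Codon 6: AGC (Ser) → AGU (Ser) — synonymous.
Codon 7: AGG (Arg) → ACG (Thr) — missense.
Codon 8: GAA (Glu) → GCA (Ala) — missense.
Codon 9: AGG (Arg) → GGG (Gly) — missense.
Synonymous: 2 of 7.

2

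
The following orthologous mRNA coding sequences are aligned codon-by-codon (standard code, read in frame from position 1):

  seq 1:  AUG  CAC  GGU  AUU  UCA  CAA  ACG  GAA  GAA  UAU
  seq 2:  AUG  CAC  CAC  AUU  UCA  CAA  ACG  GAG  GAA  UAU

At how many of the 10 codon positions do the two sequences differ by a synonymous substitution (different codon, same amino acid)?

1

Codon 1: AUG Met / AUG Met — identical.
Codon 2: CAC His / CAC His — identical.
Codon 3: GGU Gly / CAC His — nonsynonymous.
Codon 4: AUU Ile / AUU Ile — identical.
Codon 5: UCA Ser / UCA Ser — identical.
Codon 6: CAA Gln / CAA Gln — identical.
Codon 7: ACG Thr / ACG Thr — identical.
Codon 8: GAA Glu / GAG Glu — synonymous.
Codon 9: GAA Glu / GAA Glu — identical.
Codon 10: UAU Tyr / UAU Tyr — identical.
Synonymous differences: 1.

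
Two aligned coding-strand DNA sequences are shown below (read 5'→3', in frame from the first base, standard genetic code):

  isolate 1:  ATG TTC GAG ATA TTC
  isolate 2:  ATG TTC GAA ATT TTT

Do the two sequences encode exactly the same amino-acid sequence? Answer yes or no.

yes

Codon 1: ATG Met / ATG Met — identical.
Codon 2: TTC Phe / TTC Phe — identical.
Codon 3: GAG Glu / GAA Glu — synonymous.
Codon 4: ATA Ile / ATT Ile — synonymous.
Codon 5: TTC Phe / TTT Phe — synonymous.
Nonsynonymous differences: 0 → same protein.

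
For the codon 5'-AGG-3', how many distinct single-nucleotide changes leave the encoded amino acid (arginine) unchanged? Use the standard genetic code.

Position 1: CGG → 1 synonymous.
Position 2: none → 0 synonymous.
Position 3: AGA → 1 synonymous.
Total: 1 + 0 + 1 = 2.

2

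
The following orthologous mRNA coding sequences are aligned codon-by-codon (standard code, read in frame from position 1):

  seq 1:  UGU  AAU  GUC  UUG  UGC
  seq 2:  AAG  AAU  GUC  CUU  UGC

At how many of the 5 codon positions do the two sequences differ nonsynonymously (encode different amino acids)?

1

Codon 1: UGU Cys / AAG Lys — nonsynonymous.
Codon 2: AAU Asn / AAU Asn — identical.
Codon 3: GUC Val / GUC Val — identical.
Codon 4: UUG Leu / CUU Leu — synonymous.
Codon 5: UGC Cys / UGC Cys — identical.
Nonsynonymous differences: 1.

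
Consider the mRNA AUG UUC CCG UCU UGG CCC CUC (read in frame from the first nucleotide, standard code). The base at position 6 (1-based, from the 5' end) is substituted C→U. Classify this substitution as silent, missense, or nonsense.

silent

Position 6 falls in codon 2: UUC → Phe.
After the substitution the codon is UUU → Phe.
Both encode Phe, so the change is synonymous.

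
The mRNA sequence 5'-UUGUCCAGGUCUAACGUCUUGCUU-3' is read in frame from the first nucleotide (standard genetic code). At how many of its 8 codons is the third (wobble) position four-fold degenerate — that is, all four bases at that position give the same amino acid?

4

Codon 1 UUG (Leu): third position 2-fold.
Codon 2 UCC (Ser): third position 4-fold.
Codon 3 AGG (Arg): third position 2-fold.
Codon 4 UCU (Ser): third position 4-fold.
Codon 5 AAC (Asn): third position 2-fold.
Codon 6 GUC (Val): third position 4-fold.
Codon 7 UUG (Leu): third position 2-fold.
Codon 8 CUU (Leu): third position 4-fold.
Four-fold degenerate third positions: 4.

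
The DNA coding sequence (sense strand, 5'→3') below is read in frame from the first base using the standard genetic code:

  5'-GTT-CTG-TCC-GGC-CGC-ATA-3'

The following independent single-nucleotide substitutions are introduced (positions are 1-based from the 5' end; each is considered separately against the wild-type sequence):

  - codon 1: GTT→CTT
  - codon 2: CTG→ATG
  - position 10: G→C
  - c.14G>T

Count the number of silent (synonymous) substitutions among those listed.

Codon 1: GTT (Val) → CTT (Leu) — missense.
Codon 2: CTG (Leu) → ATG (Met) — missense.
Codon 4: GGC (Gly) → CGC (Arg) — missense.
Codon 5: CGC (Arg) → CTC (Leu) — missense.
Synonymous: 0 of 4.

0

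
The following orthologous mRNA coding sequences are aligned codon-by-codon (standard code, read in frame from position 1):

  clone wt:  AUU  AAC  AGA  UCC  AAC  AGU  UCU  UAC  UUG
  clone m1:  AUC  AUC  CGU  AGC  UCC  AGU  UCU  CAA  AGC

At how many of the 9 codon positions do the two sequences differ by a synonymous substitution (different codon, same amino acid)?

3

Codon 1: AUU Ile / AUC Ile — synonymous.
Codon 2: AAC Asn / AUC Ile — nonsynonymous.
Codon 3: AGA Arg / CGU Arg — synonymous.
Codon 4: UCC Ser / AGC Ser — synonymous.
Codon 5: AAC Asn / UCC Ser — nonsynonymous.
Codon 6: AGU Ser / AGU Ser — identical.
Codon 7: UCU Ser / UCU Ser — identical.
Codon 8: UAC Tyr / CAA Gln — nonsynonymous.
Codon 9: UUG Leu / AGC Ser — nonsynonymous.
Synonymous differences: 3.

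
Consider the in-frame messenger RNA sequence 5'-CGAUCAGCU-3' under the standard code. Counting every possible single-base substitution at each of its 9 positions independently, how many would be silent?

10

Codon 1 (CGA, Arg): 4 synonymous substitutions.
Codon 2 (UCA, Ser): 3 synonymous substitutions.
Codon 3 (GCU, Ala): 3 synonymous substitutions.
Total: 4 + 3 + 3 = 10.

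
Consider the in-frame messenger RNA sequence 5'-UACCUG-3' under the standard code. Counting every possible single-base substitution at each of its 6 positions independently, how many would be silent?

5

Codon 1 (UAC, Tyr): 1 synonymous substitution.
Codon 2 (CUG, Leu): 4 synonymous substitutions.
Total: 1 + 4 = 5.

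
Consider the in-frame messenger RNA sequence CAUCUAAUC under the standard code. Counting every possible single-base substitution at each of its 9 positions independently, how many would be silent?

7

Codon 1 (CAU, His): 1 synonymous substitution.
Codon 2 (CUA, Leu): 4 synonymous substitutions.
Codon 3 (AUC, Ile): 2 synonymous substitutions.
Total: 1 + 4 + 2 = 7.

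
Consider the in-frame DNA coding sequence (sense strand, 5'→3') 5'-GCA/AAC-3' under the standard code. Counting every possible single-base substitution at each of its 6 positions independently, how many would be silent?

4

Codon 1 (GCA, Ala): 3 synonymous substitutions.
Codon 2 (AAC, Asn): 1 synonymous substitution.
Total: 3 + 1 = 4.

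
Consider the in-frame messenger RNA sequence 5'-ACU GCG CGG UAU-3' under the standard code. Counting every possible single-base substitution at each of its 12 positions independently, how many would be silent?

11

Codon 1 (ACU, Thr): 3 synonymous substitutions.
Codon 2 (GCG, Ala): 3 synonymous substitutions.
Codon 3 (CGG, Arg): 4 synonymous substitutions.
Codon 4 (UAU, Tyr): 1 synonymous substitution.
Total: 3 + 3 + 4 + 1 = 11.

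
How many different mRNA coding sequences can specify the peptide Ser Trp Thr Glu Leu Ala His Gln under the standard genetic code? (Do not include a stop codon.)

4608

Ser: 6 codons.
Trp: 1 codon.
Thr: 4 codons.
Glu: 2 codons.
Leu: 6 codons.
Ala: 4 codons.
His: 2 codons.
Gln: 2 codons.
6 × 1 × 4 × 2 × 6 × 4 × 2 × 2 = 4608.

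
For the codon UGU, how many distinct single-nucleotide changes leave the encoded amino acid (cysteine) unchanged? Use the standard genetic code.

Position 1: none → 0 synonymous.
Position 2: none → 0 synonymous.
Position 3: UGC → 1 synonymous.
Total: 0 + 0 + 1 = 1.

1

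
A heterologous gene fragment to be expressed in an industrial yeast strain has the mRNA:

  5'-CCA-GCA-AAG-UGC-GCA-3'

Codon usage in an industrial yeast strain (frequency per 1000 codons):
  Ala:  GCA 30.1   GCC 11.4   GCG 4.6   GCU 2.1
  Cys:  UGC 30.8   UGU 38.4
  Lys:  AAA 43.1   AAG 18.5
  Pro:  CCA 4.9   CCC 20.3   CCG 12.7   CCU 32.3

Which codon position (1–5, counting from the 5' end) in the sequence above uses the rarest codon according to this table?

1

Codon 1 CCA (Pro): 4.9 per 1000.
Codon 2 GCA (Ala): 30.1 per 1000.
Codon 3 AAG (Lys): 18.5 per 1000.
Codon 4 UGC (Cys): 30.8 per 1000.
Codon 5 GCA (Ala): 30.1 per 1000.
Lowest frequency is 4.9 at codon 1.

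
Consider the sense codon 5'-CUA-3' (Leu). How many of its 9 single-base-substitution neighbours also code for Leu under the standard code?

4

Position 1: UUA → 1 synonymous.
Position 2: none → 0 synonymous.
Position 3: CUU, CUC, CUG → 3 synonymous.
Total: 1 + 0 + 3 = 4.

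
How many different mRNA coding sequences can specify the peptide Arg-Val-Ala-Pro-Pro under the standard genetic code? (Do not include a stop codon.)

Arg: 6 codons.
Val: 4 codons.
Ala: 4 codons.
Pro: 4 codons.
Pro: 4 codons.
6 × 4 × 4 × 4 × 4 = 1536.

1536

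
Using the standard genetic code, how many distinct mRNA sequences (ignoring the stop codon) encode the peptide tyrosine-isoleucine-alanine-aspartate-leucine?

Tyr: 2 codons.
Ile: 3 codons.
Ala: 4 codons.
Asp: 2 codons.
Leu: 6 codons.
2 × 3 × 4 × 2 × 6 = 288.

288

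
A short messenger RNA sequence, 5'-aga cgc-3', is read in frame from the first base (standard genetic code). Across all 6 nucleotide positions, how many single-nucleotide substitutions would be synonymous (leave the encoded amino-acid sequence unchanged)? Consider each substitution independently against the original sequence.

Codon 1 (AGA, Arg): 2 synonymous substitutions.
Codon 2 (CGC, Arg): 3 synonymous substitutions.
Total: 2 + 3 = 5.

5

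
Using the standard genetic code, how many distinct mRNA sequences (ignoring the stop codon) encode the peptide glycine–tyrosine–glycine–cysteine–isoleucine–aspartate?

Gly: 4 codons.
Tyr: 2 codons.
Gly: 4 codons.
Cys: 2 codons.
Ile: 3 codons.
Asp: 2 codons.
4 × 2 × 4 × 2 × 3 × 2 = 384.

384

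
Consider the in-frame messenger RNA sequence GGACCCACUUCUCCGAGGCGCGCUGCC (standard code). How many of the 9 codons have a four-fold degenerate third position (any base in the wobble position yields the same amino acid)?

Codon 1 GGA (Gly): third position 4-fold.
Codon 2 CCC (Pro): third position 4-fold.
Codon 3 ACU (Thr): third position 4-fold.
Codon 4 UCU (Ser): third position 4-fold.
Codon 5 CCG (Pro): third position 4-fold.
Codon 6 AGG (Arg): third position 2-fold.
Codon 7 CGC (Arg): third position 4-fold.
Codon 8 GCU (Ala): third position 4-fold.
Codon 9 GCC (Ala): third position 4-fold.
Four-fold degenerate third positions: 8.

8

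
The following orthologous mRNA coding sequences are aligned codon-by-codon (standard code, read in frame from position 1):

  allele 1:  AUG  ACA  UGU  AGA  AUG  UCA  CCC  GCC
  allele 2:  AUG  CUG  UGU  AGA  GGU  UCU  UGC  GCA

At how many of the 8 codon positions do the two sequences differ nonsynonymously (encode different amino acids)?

Codon 1: AUG Met / AUG Met — identical.
Codon 2: ACA Thr / CUG Leu — nonsynonymous.
Codon 3: UGU Cys / UGU Cys — identical.
Codon 4: AGA Arg / AGA Arg — identical.
Codon 5: AUG Met / GGU Gly — nonsynonymous.
Codon 6: UCA Ser / UCU Ser — synonymous.
Codon 7: CCC Pro / UGC Cys — nonsynonymous.
Codon 8: GCC Ala / GCA Ala — synonymous.
Nonsynonymous differences: 3.

3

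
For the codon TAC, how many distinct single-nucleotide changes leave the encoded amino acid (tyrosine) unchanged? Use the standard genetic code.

Position 1: none → 0 synonymous.
Position 2: none → 0 synonymous.
Position 3: TAT → 1 synonymous.
Total: 0 + 0 + 1 = 1.

1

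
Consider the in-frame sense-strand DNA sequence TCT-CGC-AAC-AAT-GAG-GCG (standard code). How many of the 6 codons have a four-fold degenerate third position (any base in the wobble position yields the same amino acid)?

3

Codon 1 TCT (Ser): third position 4-fold.
Codon 2 CGC (Arg): third position 4-fold.
Codon 3 AAC (Asn): third position 2-fold.
Codon 4 AAT (Asn): third position 2-fold.
Codon 5 GAG (Glu): third position 2-fold.
Codon 6 GCG (Ala): third position 4-fold.
Four-fold degenerate third positions: 3.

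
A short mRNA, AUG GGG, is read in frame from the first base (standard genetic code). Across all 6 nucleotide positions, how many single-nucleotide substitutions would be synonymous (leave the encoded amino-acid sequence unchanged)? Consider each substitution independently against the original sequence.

Codon 1 (AUG, Met): 0 synonymous substitutions.
Codon 2 (GGG, Gly): 3 synonymous substitutions.
Total: 0 + 3 = 3.

3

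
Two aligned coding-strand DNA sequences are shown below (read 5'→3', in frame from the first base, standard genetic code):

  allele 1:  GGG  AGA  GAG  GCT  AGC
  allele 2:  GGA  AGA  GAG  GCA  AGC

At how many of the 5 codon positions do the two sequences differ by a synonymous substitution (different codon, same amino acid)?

Codon 1: GGG Gly / GGA Gly — synonymous.
Codon 2: AGA Arg / AGA Arg — identical.
Codon 3: GAG Glu / GAG Glu — identical.
Codon 4: GCT Ala / GCA Ala — synonymous.
Codon 5: AGC Ser / AGC Ser — identical.
Synonymous differences: 2.

2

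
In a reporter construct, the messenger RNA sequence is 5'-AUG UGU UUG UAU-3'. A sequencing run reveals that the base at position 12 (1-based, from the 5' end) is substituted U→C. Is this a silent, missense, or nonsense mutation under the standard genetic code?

Position 12 falls in codon 4: UAU → Tyr.
After the substitution the codon is UAC → Tyr.
Both encode Tyr, so the change is synonymous.

silent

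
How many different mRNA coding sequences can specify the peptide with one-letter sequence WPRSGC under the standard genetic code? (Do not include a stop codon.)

1152

Trp: 1 codon.
Pro: 4 codons.
Arg: 6 codons.
Ser: 6 codons.
Gly: 4 codons.
Cys: 2 codons.
1 × 4 × 6 × 6 × 4 × 2 = 1152.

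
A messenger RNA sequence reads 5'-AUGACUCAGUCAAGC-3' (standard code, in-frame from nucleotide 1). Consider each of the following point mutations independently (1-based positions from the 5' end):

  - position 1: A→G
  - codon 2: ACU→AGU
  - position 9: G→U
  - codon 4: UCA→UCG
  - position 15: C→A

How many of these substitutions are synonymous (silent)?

1

Codon 1: AUG (Met) → GUG (Val) — missense.
Codon 2: ACU (Thr) → AGU (Ser) — missense.
Codon 3: CAG (Gln) → CAU (His) — missense.
Codon 4: UCA (Ser) → UCG (Ser) — synonymous.
Codon 5: AGC (Ser) → AGA (Arg) — missense.
Synonymous: 1 of 5.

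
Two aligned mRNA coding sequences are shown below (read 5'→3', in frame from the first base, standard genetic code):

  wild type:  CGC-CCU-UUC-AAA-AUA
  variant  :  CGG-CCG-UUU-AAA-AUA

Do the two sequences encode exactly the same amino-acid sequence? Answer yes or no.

yes

Codon 1: CGC Arg / CGG Arg — synonymous.
Codon 2: CCU Pro / CCG Pro — synonymous.
Codon 3: UUC Phe / UUU Phe — synonymous.
Codon 4: AAA Lys / AAA Lys — identical.
Codon 5: AUA Ile / AUA Ile — identical.
Nonsynonymous differences: 0 → same protein.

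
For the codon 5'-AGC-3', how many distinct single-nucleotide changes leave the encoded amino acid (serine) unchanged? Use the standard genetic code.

1

Position 1: none → 0 synonymous.
Position 2: none → 0 synonymous.
Position 3: AGU → 1 synonymous.
Total: 0 + 0 + 1 = 1.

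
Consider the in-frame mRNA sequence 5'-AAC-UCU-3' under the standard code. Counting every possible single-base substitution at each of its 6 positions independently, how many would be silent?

4

Codon 1 (AAC, Asn): 1 synonymous substitution.
Codon 2 (UCU, Ser): 3 synonymous substitutions.
Total: 1 + 3 = 4.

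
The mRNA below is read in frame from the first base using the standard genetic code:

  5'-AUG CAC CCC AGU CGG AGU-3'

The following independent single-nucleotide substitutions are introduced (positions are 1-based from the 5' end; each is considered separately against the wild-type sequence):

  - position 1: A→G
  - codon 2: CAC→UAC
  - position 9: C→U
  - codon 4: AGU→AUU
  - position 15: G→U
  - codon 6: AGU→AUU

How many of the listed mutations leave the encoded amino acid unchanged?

2

Codon 1: AUG (Met) → GUG (Val) — missense.
Codon 2: CAC (His) → UAC (Tyr) — missense.
Codon 3: CCC (Pro) → CCU (Pro) — synonymous.
Codon 4: AGU (Ser) → AUU (Ile) — missense.
Codon 5: CGG (Arg) → CGU (Arg) — synonymous.
Codon 6: AGU (Ser) → AUU (Ile) — missense.
Synonymous: 2 of 6.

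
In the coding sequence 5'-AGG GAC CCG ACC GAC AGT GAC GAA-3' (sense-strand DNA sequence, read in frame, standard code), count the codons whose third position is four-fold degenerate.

2

Codon 1 AGG (Arg): third position 2-fold.
Codon 2 GAC (Asp): third position 2-fold.
Codon 3 CCG (Pro): third position 4-fold.
Codon 4 ACC (Thr): third position 4-fold.
Codon 5 GAC (Asp): third position 2-fold.
Codon 6 AGT (Ser): third position 2-fold.
Codon 7 GAC (Asp): third position 2-fold.
Codon 8 GAA (Glu): third position 2-fold.
Four-fold degenerate third positions: 2.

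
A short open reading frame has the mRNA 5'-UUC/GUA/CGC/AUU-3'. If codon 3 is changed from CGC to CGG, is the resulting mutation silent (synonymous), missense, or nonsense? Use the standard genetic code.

silent

Position 9 falls in codon 3: CGC → Arg.
After the substitution the codon is CGG → Arg.
Both encode Arg, so the change is synonymous.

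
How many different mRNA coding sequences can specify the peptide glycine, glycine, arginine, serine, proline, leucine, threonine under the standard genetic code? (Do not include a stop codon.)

Gly: 4 codons.
Gly: 4 codons.
Arg: 6 codons.
Ser: 6 codons.
Pro: 4 codons.
Leu: 6 codons.
Thr: 4 codons.
4 × 4 × 6 × 6 × 4 × 6 × 4 = 55296.

55296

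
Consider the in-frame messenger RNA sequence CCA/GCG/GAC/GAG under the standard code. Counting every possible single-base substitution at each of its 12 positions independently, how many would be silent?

8

Codon 1 (CCA, Pro): 3 synonymous substitutions.
Codon 2 (GCG, Ala): 3 synonymous substitutions.
Codon 3 (GAC, Asp): 1 synonymous substitution.
Codon 4 (GAG, Glu): 1 synonymous substitution.
Total: 3 + 3 + 1 + 1 = 8.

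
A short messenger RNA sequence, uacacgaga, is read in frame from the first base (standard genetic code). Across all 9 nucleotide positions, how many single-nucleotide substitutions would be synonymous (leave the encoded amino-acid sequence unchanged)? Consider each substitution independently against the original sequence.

Codon 1 (UAC, Tyr): 1 synonymous substitution.
Codon 2 (ACG, Thr): 3 synonymous substitutions.
Codon 3 (AGA, Arg): 2 synonymous substitutions.
Total: 1 + 3 + 2 = 6.

6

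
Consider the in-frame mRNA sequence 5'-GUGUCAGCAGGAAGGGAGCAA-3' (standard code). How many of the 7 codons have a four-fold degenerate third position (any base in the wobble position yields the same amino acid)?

4

Codon 1 GUG (Val): third position 4-fold.
Codon 2 UCA (Ser): third position 4-fold.
Codon 3 GCA (Ala): third position 4-fold.
Codon 4 GGA (Gly): third position 4-fold.
Codon 5 AGG (Arg): third position 2-fold.
Codon 6 GAG (Glu): third position 2-fold.
Codon 7 CAA (Gln): third position 2-fold.
Four-fold degenerate third positions: 4.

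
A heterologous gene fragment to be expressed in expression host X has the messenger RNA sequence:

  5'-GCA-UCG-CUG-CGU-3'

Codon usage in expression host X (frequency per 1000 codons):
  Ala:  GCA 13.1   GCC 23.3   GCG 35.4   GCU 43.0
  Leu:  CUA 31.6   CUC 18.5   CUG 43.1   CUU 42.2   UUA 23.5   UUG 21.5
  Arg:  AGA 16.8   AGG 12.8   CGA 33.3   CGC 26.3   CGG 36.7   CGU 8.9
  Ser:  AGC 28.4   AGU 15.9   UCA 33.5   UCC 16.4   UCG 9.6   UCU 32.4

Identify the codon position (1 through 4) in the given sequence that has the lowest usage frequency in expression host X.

Codon 1 GCA (Ala): 13.1 per 1000.
Codon 2 UCG (Ser): 9.6 per 1000.
Codon 3 CUG (Leu): 43.1 per 1000.
Codon 4 CGU (Arg): 8.9 per 1000.
Lowest frequency is 8.9 at codon 4.

4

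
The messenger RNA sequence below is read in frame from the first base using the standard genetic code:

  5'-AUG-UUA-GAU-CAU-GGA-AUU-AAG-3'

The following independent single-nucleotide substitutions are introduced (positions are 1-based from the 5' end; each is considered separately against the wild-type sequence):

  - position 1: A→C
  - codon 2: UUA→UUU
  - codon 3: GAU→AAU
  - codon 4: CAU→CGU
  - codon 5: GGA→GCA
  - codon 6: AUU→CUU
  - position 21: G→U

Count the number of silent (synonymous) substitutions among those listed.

Codon 1: AUG (Met) → CUG (Leu) — missense.
Codon 2: UUA (Leu) → UUU (Phe) — missense.
Codon 3: GAU (Asp) → AAU (Asn) — missense.
Codon 4: CAU (His) → CGU (Arg) — missense.
Codon 5: GGA (Gly) → GCA (Ala) — missense.
Codon 6: AUU (Ile) → CUU (Leu) — missense.
Codon 7: AAG (Lys) → AAU (Asn) — missense.
Synonymous: 0 of 7.

0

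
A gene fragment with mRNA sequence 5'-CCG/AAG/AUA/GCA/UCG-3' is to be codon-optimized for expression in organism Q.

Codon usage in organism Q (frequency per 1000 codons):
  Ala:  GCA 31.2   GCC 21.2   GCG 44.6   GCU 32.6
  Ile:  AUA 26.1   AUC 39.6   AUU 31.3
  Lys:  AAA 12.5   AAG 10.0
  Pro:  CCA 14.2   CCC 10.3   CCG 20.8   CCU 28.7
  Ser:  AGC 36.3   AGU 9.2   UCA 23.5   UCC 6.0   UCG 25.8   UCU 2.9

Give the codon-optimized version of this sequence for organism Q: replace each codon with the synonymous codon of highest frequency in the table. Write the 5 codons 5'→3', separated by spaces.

CCU AAA AUC GCG AGC

Codon 1 (Pro): best is CCU at 28.7.
Codon 2 (Lys): best is AAA at 12.5.
Codon 3 (Ile): best is AUC at 39.6.
Codon 4 (Ala): best is GCG at 44.6.
Codon 5 (Ser): best is AGC at 36.3.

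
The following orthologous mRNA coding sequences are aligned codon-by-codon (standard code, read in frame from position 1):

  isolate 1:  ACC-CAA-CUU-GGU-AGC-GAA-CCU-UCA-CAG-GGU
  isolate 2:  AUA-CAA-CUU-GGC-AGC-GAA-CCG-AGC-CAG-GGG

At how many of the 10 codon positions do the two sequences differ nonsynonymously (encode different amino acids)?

1

Codon 1: ACC Thr / AUA Ile — nonsynonymous.
Codon 2: CAA Gln / CAA Gln — identical.
Codon 3: CUU Leu / CUU Leu — identical.
Codon 4: GGU Gly / GGC Gly — synonymous.
Codon 5: AGC Ser / AGC Ser — identical.
Codon 6: GAA Glu / GAA Glu — identical.
Codon 7: CCU Pro / CCG Pro — synonymous.
Codon 8: UCA Ser / AGC Ser — synonymous.
Codon 9: CAG Gln / CAG Gln — identical.
Codon 10: GGU Gly / GGG Gly — synonymous.
Nonsynonymous differences: 1.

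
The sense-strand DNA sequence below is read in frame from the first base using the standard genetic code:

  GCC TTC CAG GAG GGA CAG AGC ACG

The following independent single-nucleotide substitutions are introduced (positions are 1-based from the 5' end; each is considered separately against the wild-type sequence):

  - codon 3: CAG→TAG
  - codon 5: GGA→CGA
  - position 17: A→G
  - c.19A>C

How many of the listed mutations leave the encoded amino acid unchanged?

Codon 3: CAG (Gln) → TAG (Stop) — nonsense.
Codon 5: GGA (Gly) → CGA (Arg) — missense.
Codon 6: CAG (Gln) → CGG (Arg) — missense.
Codon 7: AGC (Ser) → CGC (Arg) — missense.
Synonymous: 0 of 4.

0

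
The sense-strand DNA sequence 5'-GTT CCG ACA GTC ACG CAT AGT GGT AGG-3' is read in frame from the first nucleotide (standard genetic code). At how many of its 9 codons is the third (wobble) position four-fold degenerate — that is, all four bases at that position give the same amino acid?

Codon 1 GTT (Val): third position 4-fold.
Codon 2 CCG (Pro): third position 4-fold.
Codon 3 ACA (Thr): third position 4-fold.
Codon 4 GTC (Val): third position 4-fold.
Codon 5 ACG (Thr): third position 4-fold.
Codon 6 CAT (His): third position 2-fold.
Codon 7 AGT (Ser): third position 2-fold.
Codon 8 GGT (Gly): third position 4-fold.
Codon 9 AGG (Arg): third position 2-fold.
Four-fold degenerate third positions: 6.

6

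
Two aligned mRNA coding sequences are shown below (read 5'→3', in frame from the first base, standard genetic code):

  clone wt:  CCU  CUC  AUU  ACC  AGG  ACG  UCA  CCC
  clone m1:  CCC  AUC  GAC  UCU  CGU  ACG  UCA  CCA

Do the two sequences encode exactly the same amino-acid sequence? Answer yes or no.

no

Codon 1: CCU Pro / CCC Pro — synonymous.
Codon 2: CUC Leu / AUC Ile — nonsynonymous.
Codon 3: AUU Ile / GAC Asp — nonsynonymous.
Codon 4: ACC Thr / UCU Ser — nonsynonymous.
Codon 5: AGG Arg / CGU Arg — synonymous.
Codon 6: ACG Thr / ACG Thr — identical.
Codon 7: UCA Ser / UCA Ser — identical.
Codon 8: CCC Pro / CCA Pro — synonymous.
Nonsynonymous differences: 3 → different protein.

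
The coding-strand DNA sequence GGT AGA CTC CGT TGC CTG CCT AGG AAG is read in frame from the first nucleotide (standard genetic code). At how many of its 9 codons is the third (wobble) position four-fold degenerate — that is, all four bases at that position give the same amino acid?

Codon 1 GGT (Gly): third position 4-fold.
Codon 2 AGA (Arg): third position 2-fold.
Codon 3 CTC (Leu): third position 4-fold.
Codon 4 CGT (Arg): third position 4-fold.
Codon 5 TGC (Cys): third position 2-fold.
Codon 6 CTG (Leu): third position 4-fold.
Codon 7 CCT (Pro): third position 4-fold.
Codon 8 AGG (Arg): third position 2-fold.
Codon 9 AAG (Lys): third position 2-fold.
Four-fold degenerate third positions: 5.

5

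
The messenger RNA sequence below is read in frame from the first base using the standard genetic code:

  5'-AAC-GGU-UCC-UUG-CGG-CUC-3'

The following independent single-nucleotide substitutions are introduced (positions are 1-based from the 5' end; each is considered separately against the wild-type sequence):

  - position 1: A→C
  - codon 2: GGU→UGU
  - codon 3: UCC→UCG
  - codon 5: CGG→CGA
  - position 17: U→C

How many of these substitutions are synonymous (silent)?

2

Codon 1: AAC (Asn) → CAC (His) — missense.
Codon 2: GGU (Gly) → UGU (Cys) — missense.
Codon 3: UCC (Ser) → UCG (Ser) — synonymous.
Codon 5: CGG (Arg) → CGA (Arg) — synonymous.
Codon 6: CUC (Leu) → CCC (Pro) — missense.
Synonymous: 2 of 5.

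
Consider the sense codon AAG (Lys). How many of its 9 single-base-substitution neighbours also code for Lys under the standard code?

1

Position 1: none → 0 synonymous.
Position 2: none → 0 synonymous.
Position 3: AAA → 1 synonymous.
Total: 0 + 0 + 1 = 1.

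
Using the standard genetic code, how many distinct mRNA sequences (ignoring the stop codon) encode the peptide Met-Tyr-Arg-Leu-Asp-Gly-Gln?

Met: 1 codon.
Tyr: 2 codons.
Arg: 6 codons.
Leu: 6 codons.
Asp: 2 codons.
Gly: 4 codons.
Gln: 2 codons.
1 × 2 × 6 × 6 × 2 × 4 × 2 = 1152.

1152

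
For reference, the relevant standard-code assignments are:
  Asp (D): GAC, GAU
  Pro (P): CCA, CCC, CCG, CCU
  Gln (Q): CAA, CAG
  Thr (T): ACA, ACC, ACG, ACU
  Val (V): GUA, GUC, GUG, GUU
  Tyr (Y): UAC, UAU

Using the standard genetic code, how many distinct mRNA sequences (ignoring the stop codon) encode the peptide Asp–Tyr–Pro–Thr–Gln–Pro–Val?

2048

Asp: 2 codons.
Tyr: 2 codons.
Pro: 4 codons.
Thr: 4 codons.
Gln: 2 codons.
Pro: 4 codons.
Val: 4 codons.
2 × 2 × 4 × 4 × 2 × 4 × 4 = 2048.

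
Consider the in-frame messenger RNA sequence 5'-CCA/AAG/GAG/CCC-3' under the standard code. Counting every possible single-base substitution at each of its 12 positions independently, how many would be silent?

8

Codon 1 (CCA, Pro): 3 synonymous substitutions.
Codon 2 (AAG, Lys): 1 synonymous substitution.
Codon 3 (GAG, Glu): 1 synonymous substitution.
Codon 4 (CCC, Pro): 3 synonymous substitutions.
Total: 3 + 1 + 1 + 3 = 8.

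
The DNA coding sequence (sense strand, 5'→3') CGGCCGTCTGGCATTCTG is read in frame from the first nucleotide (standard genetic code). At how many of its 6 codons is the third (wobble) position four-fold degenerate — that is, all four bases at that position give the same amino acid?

Codon 1 CGG (Arg): third position 4-fold.
Codon 2 CCG (Pro): third position 4-fold.
Codon 3 TCT (Ser): third position 4-fold.
Codon 4 GGC (Gly): third position 4-fold.
Codon 5 ATT (Ile): third position 3-fold.
Codon 6 CTG (Leu): third position 4-fold.
Four-fold degenerate third positions: 5.

5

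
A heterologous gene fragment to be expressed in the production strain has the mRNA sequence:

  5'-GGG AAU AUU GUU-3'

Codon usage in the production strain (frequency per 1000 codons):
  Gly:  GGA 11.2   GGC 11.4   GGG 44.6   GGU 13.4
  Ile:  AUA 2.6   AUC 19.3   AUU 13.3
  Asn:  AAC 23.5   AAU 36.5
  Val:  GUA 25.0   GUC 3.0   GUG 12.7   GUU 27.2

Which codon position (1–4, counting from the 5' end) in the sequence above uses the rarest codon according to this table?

Codon 1 GGG (Gly): 44.6 per 1000.
Codon 2 AAU (Asn): 36.5 per 1000.
Codon 3 AUU (Ile): 13.3 per 1000.
Codon 4 GUU (Val): 27.2 per 1000.
Lowest frequency is 13.3 at codon 3.

3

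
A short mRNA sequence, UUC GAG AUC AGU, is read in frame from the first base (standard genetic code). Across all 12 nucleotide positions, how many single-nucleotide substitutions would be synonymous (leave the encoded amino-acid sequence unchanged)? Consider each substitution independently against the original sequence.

Codon 1 (UUC, Phe): 1 synonymous substitution.
Codon 2 (GAG, Glu): 1 synonymous substitution.
Codon 3 (AUC, Ile): 2 synonymous substitutions.
Codon 4 (AGU, Ser): 1 synonymous substitution.
Total: 1 + 1 + 2 + 1 = 5.

5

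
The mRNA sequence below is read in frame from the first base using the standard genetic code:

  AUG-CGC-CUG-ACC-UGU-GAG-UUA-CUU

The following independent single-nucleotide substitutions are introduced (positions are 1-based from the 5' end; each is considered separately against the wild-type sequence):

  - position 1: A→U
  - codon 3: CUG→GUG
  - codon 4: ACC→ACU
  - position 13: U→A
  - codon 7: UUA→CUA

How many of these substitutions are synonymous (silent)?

Codon 1: AUG (Met) → UUG (Leu) — missense.
Codon 3: CUG (Leu) → GUG (Val) — missense.
Codon 4: ACC (Thr) → ACU (Thr) — synonymous.
Codon 5: UGU (Cys) → AGU (Ser) — missense.
Codon 7: UUA (Leu) → CUA (Leu) — synonymous.
Synonymous: 2 of 5.

2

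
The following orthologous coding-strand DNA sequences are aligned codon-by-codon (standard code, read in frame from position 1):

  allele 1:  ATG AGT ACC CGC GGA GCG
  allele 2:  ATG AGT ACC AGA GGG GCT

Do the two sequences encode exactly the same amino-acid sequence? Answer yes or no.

yes

Codon 1: ATG Met / ATG Met — identical.
Codon 2: AGT Ser / AGT Ser — identical.
Codon 3: ACC Thr / ACC Thr — identical.
Codon 4: CGC Arg / AGA Arg — synonymous.
Codon 5: GGA Gly / GGG Gly — synonymous.
Codon 6: GCG Ala / GCT Ala — synonymous.
Nonsynonymous differences: 0 → same protein.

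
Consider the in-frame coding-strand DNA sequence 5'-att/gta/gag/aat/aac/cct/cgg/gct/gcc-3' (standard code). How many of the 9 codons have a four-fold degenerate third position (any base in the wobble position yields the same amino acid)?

Codon 1 ATT (Ile): third position 3-fold.
Codon 2 GTA (Val): third position 4-fold.
Codon 3 GAG (Glu): third position 2-fold.
Codon 4 AAT (Asn): third position 2-fold.
Codon 5 AAC (Asn): third position 2-fold.
Codon 6 CCT (Pro): third position 4-fold.
Codon 7 CGG (Arg): third position 4-fold.
Codon 8 GCT (Ala): third position 4-fold.
Codon 9 GCC (Ala): third position 4-fold.
Four-fold degenerate third positions: 5.

5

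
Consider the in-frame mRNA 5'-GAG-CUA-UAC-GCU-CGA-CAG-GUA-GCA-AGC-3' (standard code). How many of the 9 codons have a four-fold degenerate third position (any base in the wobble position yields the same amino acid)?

Codon 1 GAG (Glu): third position 2-fold.
Codon 2 CUA (Leu): third position 4-fold.
Codon 3 UAC (Tyr): third position 2-fold.
Codon 4 GCU (Ala): third position 4-fold.
Codon 5 CGA (Arg): third position 4-fold.
Codon 6 CAG (Gln): third position 2-fold.
Codon 7 GUA (Val): third position 4-fold.
Codon 8 GCA (Ala): third position 4-fold.
Codon 9 AGC (Ser): third position 2-fold.
Four-fold degenerate third positions: 5.

5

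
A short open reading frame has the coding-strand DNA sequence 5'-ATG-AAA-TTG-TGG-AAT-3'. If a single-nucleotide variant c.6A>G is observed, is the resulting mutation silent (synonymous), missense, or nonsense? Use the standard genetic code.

silent

Position 6 falls in codon 2: AAA → Lys.
After the substitution the codon is AAG → Lys.
Both encode Lys, so the change is synonymous.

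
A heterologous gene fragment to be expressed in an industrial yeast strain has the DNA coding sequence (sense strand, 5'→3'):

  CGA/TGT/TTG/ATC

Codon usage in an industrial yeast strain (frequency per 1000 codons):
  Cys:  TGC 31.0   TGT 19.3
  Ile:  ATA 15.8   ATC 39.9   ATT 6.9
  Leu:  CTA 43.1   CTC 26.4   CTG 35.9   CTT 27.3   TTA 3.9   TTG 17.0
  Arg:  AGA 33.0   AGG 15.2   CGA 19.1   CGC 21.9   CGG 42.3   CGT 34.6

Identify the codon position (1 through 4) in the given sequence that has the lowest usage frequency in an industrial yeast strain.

3

Codon 1 CGA (Arg): 19.1 per 1000.
Codon 2 TGT (Cys): 19.3 per 1000.
Codon 3 TTG (Leu): 17.0 per 1000.
Codon 4 ATC (Ile): 39.9 per 1000.
Lowest frequency is 17.0 at codon 3.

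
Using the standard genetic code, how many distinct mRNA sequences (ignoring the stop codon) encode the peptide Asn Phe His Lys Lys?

Asn: 2 codons.
Phe: 2 codons.
His: 2 codons.
Lys: 2 codons.
Lys: 2 codons.
2 × 2 × 2 × 2 × 2 = 32.

32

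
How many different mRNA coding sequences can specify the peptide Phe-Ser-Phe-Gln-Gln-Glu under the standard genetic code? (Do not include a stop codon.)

Phe: 2 codons.
Ser: 6 codons.
Phe: 2 codons.
Gln: 2 codons.
Gln: 2 codons.
Glu: 2 codons.
2 × 6 × 2 × 2 × 2 × 2 = 192.

192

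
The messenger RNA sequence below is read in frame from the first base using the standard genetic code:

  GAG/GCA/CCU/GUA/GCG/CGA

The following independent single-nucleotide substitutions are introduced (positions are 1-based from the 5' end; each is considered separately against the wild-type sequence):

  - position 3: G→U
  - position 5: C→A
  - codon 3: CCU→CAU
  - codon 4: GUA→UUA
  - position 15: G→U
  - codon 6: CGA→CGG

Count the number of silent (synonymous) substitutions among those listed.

2

Codon 1: GAG (Glu) → GAU (Asp) — missense.
Codon 2: GCA (Ala) → GAA (Glu) — missense.
Codon 3: CCU (Pro) → CAU (His) — missense.
Codon 4: GUA (Val) → UUA (Leu) — missense.
Codon 5: GCG (Ala) → GCU (Ala) — synonymous.
Codon 6: CGA (Arg) → CGG (Arg) — synonymous.
Synonymous: 2 of 6.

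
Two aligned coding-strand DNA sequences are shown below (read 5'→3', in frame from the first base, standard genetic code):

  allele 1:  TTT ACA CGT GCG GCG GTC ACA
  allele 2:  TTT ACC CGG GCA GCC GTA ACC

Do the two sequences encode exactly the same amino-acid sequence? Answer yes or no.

Codon 1: TTT Phe / TTT Phe — identical.
Codon 2: ACA Thr / ACC Thr — synonymous.
Codon 3: CGT Arg / CGG Arg — synonymous.
Codon 4: GCG Ala / GCA Ala — synonymous.
Codon 5: GCG Ala / GCC Ala — synonymous.
Codon 6: GTC Val / GTA Val — synonymous.
Codon 7: ACA Thr / ACC Thr — synonymous.
Nonsynonymous differences: 0 → same protein.

yes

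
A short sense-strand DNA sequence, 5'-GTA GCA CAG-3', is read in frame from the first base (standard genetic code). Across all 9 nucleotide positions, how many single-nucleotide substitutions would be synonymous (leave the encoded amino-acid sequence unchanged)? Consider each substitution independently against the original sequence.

7

Codon 1 (GTA, Val): 3 synonymous substitutions.
Codon 2 (GCA, Ala): 3 synonymous substitutions.
Codon 3 (CAG, Gln): 1 synonymous substitution.
Total: 3 + 3 + 1 = 7.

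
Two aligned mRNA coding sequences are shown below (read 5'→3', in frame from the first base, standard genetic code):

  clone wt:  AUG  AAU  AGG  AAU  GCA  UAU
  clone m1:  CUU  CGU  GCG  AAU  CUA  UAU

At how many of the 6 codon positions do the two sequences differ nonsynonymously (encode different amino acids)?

4

Codon 1: AUG Met / CUU Leu — nonsynonymous.
Codon 2: AAU Asn / CGU Arg — nonsynonymous.
Codon 3: AGG Arg / GCG Ala — nonsynonymous.
Codon 4: AAU Asn / AAU Asn — identical.
Codon 5: GCA Ala / CUA Leu — nonsynonymous.
Codon 6: UAU Tyr / UAU Tyr — identical.
Nonsynonymous differences: 4.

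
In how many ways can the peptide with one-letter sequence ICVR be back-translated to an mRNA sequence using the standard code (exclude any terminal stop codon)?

144

Ile: 3 codons.
Cys: 2 codons.
Val: 4 codons.
Arg: 6 codons.
3 × 2 × 4 × 6 = 144.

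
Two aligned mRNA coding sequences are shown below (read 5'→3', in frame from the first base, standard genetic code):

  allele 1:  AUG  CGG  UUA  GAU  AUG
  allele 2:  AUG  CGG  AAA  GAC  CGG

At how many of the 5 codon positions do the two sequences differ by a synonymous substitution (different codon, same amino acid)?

Codon 1: AUG Met / AUG Met — identical.
Codon 2: CGG Arg / CGG Arg — identical.
Codon 3: UUA Leu / AAA Lys — nonsynonymous.
Codon 4: GAU Asp / GAC Asp — synonymous.
Codon 5: AUG Met / CGG Arg — nonsynonymous.
Synonymous differences: 1.

1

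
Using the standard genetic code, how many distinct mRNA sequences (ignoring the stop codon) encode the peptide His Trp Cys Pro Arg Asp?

His: 2 codons.
Trp: 1 codon.
Cys: 2 codons.
Pro: 4 codons.
Arg: 6 codons.
Asp: 2 codons.
2 × 1 × 2 × 4 × 6 × 2 = 192.

192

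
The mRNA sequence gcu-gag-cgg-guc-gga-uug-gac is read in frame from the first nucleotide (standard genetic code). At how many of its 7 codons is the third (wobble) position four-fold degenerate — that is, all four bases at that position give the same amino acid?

4

Codon 1 GCU (Ala): third position 4-fold.
Codon 2 GAG (Glu): third position 2-fold.
Codon 3 CGG (Arg): third position 4-fold.
Codon 4 GUC (Val): third position 4-fold.
Codon 5 GGA (Gly): third position 4-fold.
Codon 6 UUG (Leu): third position 2-fold.
Codon 7 GAC (Asp): third position 2-fold.
Four-fold degenerate third positions: 4.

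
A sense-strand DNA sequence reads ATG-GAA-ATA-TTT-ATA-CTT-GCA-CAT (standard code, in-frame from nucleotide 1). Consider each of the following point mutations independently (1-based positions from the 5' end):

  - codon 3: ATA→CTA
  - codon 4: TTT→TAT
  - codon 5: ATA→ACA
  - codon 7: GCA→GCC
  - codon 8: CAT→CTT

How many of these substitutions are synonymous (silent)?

Codon 3: ATA (Ile) → CTA (Leu) — missense.
Codon 4: TTT (Phe) → TAT (Tyr) — missense.
Codon 5: ATA (Ile) → ACA (Thr) — missense.
Codon 7: GCA (Ala) → GCC (Ala) — synonymous.
Codon 8: CAT (His) → CTT (Leu) — missense.
Synonymous: 1 of 5.

1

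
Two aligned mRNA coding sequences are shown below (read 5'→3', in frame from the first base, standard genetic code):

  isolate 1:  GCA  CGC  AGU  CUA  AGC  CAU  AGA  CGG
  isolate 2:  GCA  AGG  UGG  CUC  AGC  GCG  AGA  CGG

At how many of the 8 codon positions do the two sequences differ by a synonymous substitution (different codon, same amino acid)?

Codon 1: GCA Ala / GCA Ala — identical.
Codon 2: CGC Arg / AGG Arg — synonymous.
Codon 3: AGU Ser / UGG Trp — nonsynonymous.
Codon 4: CUA Leu / CUC Leu — synonymous.
Codon 5: AGC Ser / AGC Ser — identical.
Codon 6: CAU His / GCG Ala — nonsynonymous.
Codon 7: AGA Arg / AGA Arg — identical.
Codon 8: CGG Arg / CGG Arg — identical.
Synonymous differences: 2.

2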